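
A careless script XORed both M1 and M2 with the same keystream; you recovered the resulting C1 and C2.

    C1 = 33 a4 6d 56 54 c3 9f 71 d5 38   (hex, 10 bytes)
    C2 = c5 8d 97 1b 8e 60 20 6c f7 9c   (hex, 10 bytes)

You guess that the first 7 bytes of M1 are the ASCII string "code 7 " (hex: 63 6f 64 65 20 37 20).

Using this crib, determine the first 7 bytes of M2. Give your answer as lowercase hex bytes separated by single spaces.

95 46 9e 28 fa 94 9f

First, C1 ⊕ C2 = (M1 ⊕ K) ⊕ (M2 ⊕ K) = M1 ⊕ M2, so the key drops out. Then M2 = (M1 ⊕ M2) ⊕ M1 over the first 7 bytes.
byte 0: (33 xor c5) xor 63 = f6 xor 63 = 95
byte 1: (a4 xor 8d) xor 6f = 29 xor 6f = 46
byte 2: (6d xor 97) xor 64 = fa xor 64 = 9e
byte 3: (56 xor 1b) xor 65 = 4d xor 65 = 28
byte 4: (54 xor 8e) xor 20 = da xor 20 = fa
byte 5: (c3 xor 60) xor 37 = a3 xor 37 = 94
byte 6: (9f xor 20) xor 20 = bf xor 20 = 9f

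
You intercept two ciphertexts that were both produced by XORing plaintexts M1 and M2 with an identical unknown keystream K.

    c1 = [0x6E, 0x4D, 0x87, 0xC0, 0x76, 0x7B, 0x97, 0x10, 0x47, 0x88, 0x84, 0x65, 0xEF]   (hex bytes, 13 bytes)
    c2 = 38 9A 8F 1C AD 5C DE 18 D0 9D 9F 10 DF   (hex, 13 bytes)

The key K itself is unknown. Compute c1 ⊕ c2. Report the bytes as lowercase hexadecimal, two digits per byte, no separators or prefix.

c1 ⊕ c2 = (M1 ⊕ K) ⊕ (M2 ⊕ K) = M1 ⊕ M2 — the shared key cancels under XOR.
110 XOR  56 =  86
 77 XOR 154 = 215
135 XOR 143 =   8
192 XOR  28 = 220
118 XOR 173 = 219
123 XOR  92 =  39
151 XOR 222 =  73
 16 XOR  24 =   8
 71 XOR 208 = 151
136 XOR 157 =  21
132 XOR 159 =  27
101 XOR  16 = 117
239 XOR 223 =  48

56d708dcdb27490897151b7530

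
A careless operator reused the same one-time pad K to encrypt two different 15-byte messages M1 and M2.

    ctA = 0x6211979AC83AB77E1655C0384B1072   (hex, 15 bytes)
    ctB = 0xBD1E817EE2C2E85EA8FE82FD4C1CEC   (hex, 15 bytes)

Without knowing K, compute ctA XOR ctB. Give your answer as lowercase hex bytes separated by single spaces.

ctA ⊕ ctB = (M1 ⊕ K) ⊕ (M2 ⊕ K) = M1 ⊕ M2 — the shared key cancels under XOR.
byte 0: 62 ^ bd = df
byte 1: 11 ^ 1e = 0f
byte 2: 97 ^ 81 = 16
byte 3: 9a ^ 7e = e4
byte 4: c8 ^ e2 = 2a
byte 5: 3a ^ c2 = f8
byte 6: b7 ^ e8 = 5f
byte 7: 7e ^ 5e = 20
byte 8: 16 ^ a8 = be
byte 9: 55 ^ fe = ab
byte 10: c0 ^ 82 = 42
byte 11: 38 ^ fd = c5
byte 12: 4b ^ 4c = 07
byte 13: 10 ^ 1c = 0c
byte 14: 72 ^ ec = 9e

df 0f 16 e4 2a f8 5f 20 be ab 42 c5 07 0c 9e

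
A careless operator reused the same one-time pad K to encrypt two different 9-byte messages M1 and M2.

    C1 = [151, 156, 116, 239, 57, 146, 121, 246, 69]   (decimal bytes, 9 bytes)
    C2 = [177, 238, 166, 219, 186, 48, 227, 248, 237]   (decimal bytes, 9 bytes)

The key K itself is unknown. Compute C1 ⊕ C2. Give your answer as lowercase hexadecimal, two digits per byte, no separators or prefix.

2672d23483a29a0ea8

C1 ⊕ C2 = (M1 ⊕ K) ⊕ (M2 ⊕ K) = M1 ⊕ M2 — the shared key cancels under XOR.
10010111 XOR 10110001 = 00100110
10011100 XOR 11101110 = 01110010
01110100 XOR 10100110 = 11010010
11101111 XOR 11011011 = 00110100
00111001 XOR 10111010 = 10000011
10010010 XOR 00110000 = 10100010
01111001 XOR 11100011 = 10011010
11110110 XOR 11111000 = 00001110
01000101 XOR 11101101 = 10101000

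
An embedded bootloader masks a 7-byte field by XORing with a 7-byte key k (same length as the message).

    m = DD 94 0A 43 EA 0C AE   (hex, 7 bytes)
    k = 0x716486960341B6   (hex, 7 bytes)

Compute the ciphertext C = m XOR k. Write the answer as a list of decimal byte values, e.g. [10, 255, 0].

[172, 240, 140, 213, 233, 77, 24]

221 ^ 113 = 172
148 ^ 100 = 240
 10 ^ 134 = 140
 67 ^ 150 = 213
234 ^   3 = 233
 12 ^  65 =  77
174 ^ 182 =  24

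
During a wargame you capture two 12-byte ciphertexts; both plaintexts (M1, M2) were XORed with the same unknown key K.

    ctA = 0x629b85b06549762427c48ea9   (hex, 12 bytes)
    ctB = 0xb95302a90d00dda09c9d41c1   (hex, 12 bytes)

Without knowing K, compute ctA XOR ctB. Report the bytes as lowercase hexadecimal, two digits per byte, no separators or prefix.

dbc887196849ab84bb59cf68

ctA ⊕ ctB = (M1 ⊕ K) ⊕ (M2 ⊕ K) = M1 ⊕ M2 — the shared key cancels under XOR.
01100010 XOR 10111001 = 11011011
10011011 XOR 01010011 = 11001000
10000101 XOR 00000010 = 10000111
10110000 XOR 10101001 = 00011001
01100101 XOR 00001101 = 01101000
01001001 XOR 00000000 = 01001001
01110110 XOR 11011101 = 10101011
00100100 XOR 10100000 = 10000100
00100111 XOR 10011100 = 10111011
11000100 XOR 10011101 = 01011001
10001110 XOR 01000001 = 11001111
10101001 XOR 11000001 = 01101000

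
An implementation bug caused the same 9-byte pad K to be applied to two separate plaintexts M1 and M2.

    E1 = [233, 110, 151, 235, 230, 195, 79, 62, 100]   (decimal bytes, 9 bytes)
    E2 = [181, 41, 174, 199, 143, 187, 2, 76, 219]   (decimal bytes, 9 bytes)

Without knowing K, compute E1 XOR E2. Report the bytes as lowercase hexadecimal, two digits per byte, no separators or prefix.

5c47392c69784d72bf

E1 ⊕ E2 = (M1 ⊕ K) ⊕ (M2 ⊕ K) = M1 ⊕ M2 — the shared key cancels under XOR.
233 ⊕ 181 =  92
110 ⊕  41 =  71
151 ⊕ 174 =  57
235 ⊕ 199 =  44
230 ⊕ 143 = 105
195 ⊕ 187 = 120
 79 ⊕   2 =  77
 62 ⊕  76 = 114
100 ⊕ 219 = 191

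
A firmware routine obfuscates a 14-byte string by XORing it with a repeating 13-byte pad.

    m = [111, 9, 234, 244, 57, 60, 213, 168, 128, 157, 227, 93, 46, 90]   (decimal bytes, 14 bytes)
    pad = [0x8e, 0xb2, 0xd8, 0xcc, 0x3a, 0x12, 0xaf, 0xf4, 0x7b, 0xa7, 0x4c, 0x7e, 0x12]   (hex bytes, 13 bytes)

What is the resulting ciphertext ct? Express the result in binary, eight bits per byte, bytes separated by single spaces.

The 13-byte key repeats, so the effective keystream is 8e b2 d8 cc 3a 12 af f4 7b a7 4c 7e 12 8e.
byte 0: 6f XOR 8e = e1
byte 1: 09 XOR b2 = bb
byte 2: ea XOR d8 = 32
byte 3: f4 XOR cc = 38
byte 4: 39 XOR 3a = 03
byte 5: 3c XOR 12 = 2e
byte 6: d5 XOR af = 7a
byte 7: a8 XOR f4 = 5c
byte 8: 80 XOR 7b = fb
byte 9: 9d XOR a7 = 3a
byte 10: e3 XOR 4c = af
byte 11: 5d XOR 7e = 23
byte 12: 2e XOR 12 = 3c
byte 13: 5a XOR 8e = d4

11100001 10111011 00110010 00111000 00000011 00101110 01111010 01011100 11111011 00111010 10101111 00100011 00111100 11010100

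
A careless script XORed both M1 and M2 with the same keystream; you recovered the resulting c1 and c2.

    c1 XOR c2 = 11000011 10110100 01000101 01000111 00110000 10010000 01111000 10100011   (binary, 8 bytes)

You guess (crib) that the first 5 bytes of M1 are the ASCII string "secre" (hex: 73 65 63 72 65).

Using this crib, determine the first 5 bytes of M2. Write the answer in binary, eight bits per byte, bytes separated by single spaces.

Since c1 ⊕ c2 = M1 ⊕ M2, XORing with the guessed M1 bytes yields the corresponding M2 bytes: M2 = (c1 ⊕ c2) ⊕ M1.
c3 ⊕ 73 = b0
b4 ⊕ 65 = d1
45 ⊕ 63 = 26
47 ⊕ 72 = 35
30 ⊕ 65 = 55

10110000 11010001 00100110 00110101 01010101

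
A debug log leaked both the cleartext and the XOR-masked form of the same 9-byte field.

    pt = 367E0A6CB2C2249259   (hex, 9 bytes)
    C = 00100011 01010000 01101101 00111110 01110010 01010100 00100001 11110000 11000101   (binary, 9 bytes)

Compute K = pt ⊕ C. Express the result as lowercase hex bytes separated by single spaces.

15 2e 67 52 c0 96 05 62 9c

Since C = pt ⊕ K, XORing both sides with pt gives K = pt ⊕ C.
00110110 ⊕ 00100011 = 00010101
01111110 ⊕ 01010000 = 00101110
00001010 ⊕ 01101101 = 01100111
01101100 ⊕ 00111110 = 01010010
10110010 ⊕ 01110010 = 11000000
11000010 ⊕ 01010100 = 10010110
00100100 ⊕ 00100001 = 00000101
10010010 ⊕ 11110000 = 01100010
01011001 ⊕ 11000101 = 10011100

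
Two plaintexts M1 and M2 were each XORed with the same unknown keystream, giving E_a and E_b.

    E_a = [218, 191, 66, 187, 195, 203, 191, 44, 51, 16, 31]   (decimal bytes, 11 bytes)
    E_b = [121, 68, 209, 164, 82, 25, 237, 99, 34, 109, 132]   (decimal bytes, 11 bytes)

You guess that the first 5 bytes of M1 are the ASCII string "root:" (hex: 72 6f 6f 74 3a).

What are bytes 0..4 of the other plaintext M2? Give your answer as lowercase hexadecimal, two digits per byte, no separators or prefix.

d194fc6bab

First, E_a ⊕ E_b = (M1 ⊕ K) ⊕ (M2 ⊕ K) = M1 ⊕ M2, so the key drops out. Then M2 = (M1 ⊕ M2) ⊕ M1 over the first 5 bytes.
byte 0: (da XOR 79) XOR 72 = a3 XOR 72 = d1
byte 1: (bf XOR 44) XOR 6f = fb XOR 6f = 94
byte 2: (42 XOR d1) XOR 6f = 93 XOR 6f = fc
byte 3: (bb XOR a4) XOR 74 = 1f XOR 74 = 6b
byte 4: (c3 XOR 52) XOR 3a = 91 XOR 3a = ab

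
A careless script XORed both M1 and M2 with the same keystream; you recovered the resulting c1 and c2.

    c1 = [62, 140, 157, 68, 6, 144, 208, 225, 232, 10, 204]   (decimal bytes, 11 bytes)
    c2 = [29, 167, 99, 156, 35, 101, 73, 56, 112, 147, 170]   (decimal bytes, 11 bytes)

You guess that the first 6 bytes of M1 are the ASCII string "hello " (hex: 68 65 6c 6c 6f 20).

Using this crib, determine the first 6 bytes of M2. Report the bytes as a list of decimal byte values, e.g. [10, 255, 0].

First, c1 ⊕ c2 = (M1 ⊕ K) ⊕ (M2 ⊕ K) = M1 ⊕ M2, so the key drops out. Then M2 = (M1 ⊕ M2) ⊕ M1 over the first 6 bytes.
byte 0: (3e xor 1d) xor 68 = 23 xor 68 = 4b
byte 1: (8c xor a7) xor 65 = 2b xor 65 = 4e
byte 2: (9d xor 63) xor 6c = fe xor 6c = 92
byte 3: (44 xor 9c) xor 6c = d8 xor 6c = b4
byte 4: (06 xor 23) xor 6f = 25 xor 6f = 4a
byte 5: (90 xor 65) xor 20 = f5 xor 20 = d5

[75, 78, 146, 180, 74, 213]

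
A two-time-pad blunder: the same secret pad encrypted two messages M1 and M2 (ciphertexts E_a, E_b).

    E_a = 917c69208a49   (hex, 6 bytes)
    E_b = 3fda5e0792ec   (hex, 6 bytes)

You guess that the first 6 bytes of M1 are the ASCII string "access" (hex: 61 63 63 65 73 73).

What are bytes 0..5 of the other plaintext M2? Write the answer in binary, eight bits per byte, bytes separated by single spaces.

First, E_a ⊕ E_b = (M1 ⊕ K) ⊕ (M2 ⊕ K) = M1 ⊕ M2, so the key drops out. Then M2 = (M1 ⊕ M2) ⊕ M1 over the first 6 bytes.
byte 0: (91 xor 3f) xor 61 = ae xor 61 = cf
byte 1: (7c xor da) xor 63 = a6 xor 63 = c5
byte 2: (69 xor 5e) xor 63 = 37 xor 63 = 54
byte 3: (20 xor 07) xor 65 = 27 xor 65 = 42
byte 4: (8a xor 92) xor 73 = 18 xor 73 = 6b
byte 5: (49 xor ec) xor 73 = a5 xor 73 = d6

11001111 11000101 01010100 01000010 01101011 11010110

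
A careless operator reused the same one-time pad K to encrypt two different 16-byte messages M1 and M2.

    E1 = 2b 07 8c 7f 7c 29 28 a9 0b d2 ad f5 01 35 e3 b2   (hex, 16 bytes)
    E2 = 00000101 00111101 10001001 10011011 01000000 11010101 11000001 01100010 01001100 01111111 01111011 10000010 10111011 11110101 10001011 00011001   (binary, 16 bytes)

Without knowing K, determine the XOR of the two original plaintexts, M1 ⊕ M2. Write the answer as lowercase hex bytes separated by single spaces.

2e 3a 05 e4 3c fc e9 cb 47 ad d6 77 ba c0 68 ab

E1 ⊕ E2 = (M1 ⊕ K) ⊕ (M2 ⊕ K) = M1 ⊕ M2 — the shared key cancels under XOR.
00101011 ^ 00000101 = 00101110
00000111 ^ 00111101 = 00111010
10001100 ^ 10001001 = 00000101
01111111 ^ 10011011 = 11100100
01111100 ^ 01000000 = 00111100
00101001 ^ 11010101 = 11111100
00101000 ^ 11000001 = 11101001
10101001 ^ 01100010 = 11001011
00001011 ^ 01001100 = 01000111
11010010 ^ 01111111 = 10101101
10101101 ^ 01111011 = 11010110
11110101 ^ 10000010 = 01110111
00000001 ^ 10111011 = 10111010
00110101 ^ 11110101 = 11000000
11100011 ^ 10001011 = 01101000
10110010 ^ 00011001 = 10101011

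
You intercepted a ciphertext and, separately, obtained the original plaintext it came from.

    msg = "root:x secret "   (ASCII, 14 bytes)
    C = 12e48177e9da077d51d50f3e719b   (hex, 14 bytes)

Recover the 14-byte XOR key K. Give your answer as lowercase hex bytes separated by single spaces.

60 8b ee 03 d3 a2 27 0e 34 b6 7d 5b 05 bb

Since C = msg ⊕ K, XORing both sides with msg gives K = msg ⊕ C.
72 ^ 12 = 60
6f ^ e4 = 8b
6f ^ 81 = ee
74 ^ 77 = 03
3a ^ e9 = d3
78 ^ da = a2
20 ^ 07 = 27
73 ^ 7d = 0e
65 ^ 51 = 34
63 ^ d5 = b6
72 ^ 0f = 7d
65 ^ 3e = 5b
74 ^ 71 = 05
20 ^ 9b = bb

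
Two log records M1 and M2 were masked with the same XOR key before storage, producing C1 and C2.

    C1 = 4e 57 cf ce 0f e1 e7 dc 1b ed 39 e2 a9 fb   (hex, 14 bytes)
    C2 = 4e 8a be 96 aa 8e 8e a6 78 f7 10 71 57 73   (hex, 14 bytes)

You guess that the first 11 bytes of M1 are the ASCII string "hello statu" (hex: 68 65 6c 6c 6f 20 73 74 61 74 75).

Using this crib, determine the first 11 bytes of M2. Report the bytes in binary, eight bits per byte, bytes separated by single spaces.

01101000 10111000 00011101 00110100 11001010 01001111 00011010 00001110 00000010 01101110 01011100

First, C1 ⊕ C2 = (M1 ⊕ K) ⊕ (M2 ⊕ K) = M1 ⊕ M2, so the key drops out. Then M2 = (M1 ⊕ M2) ⊕ M1 over the first 11 bytes.
byte 0: (4e xor 4e) xor 68 = 00 xor 68 = 68
byte 1: (57 xor 8a) xor 65 = dd xor 65 = b8
byte 2: (cf xor be) xor 6c = 71 xor 6c = 1d
byte 3: (ce xor 96) xor 6c = 58 xor 6c = 34
byte 4: (0f xor aa) xor 6f = a5 xor 6f = ca
byte 5: (e1 xor 8e) xor 20 = 6f xor 20 = 4f
byte 6: (e7 xor 8e) xor 73 = 69 xor 73 = 1a
byte 7: (dc xor a6) xor 74 = 7a xor 74 = 0e
byte 8: (1b xor 78) xor 61 = 63 xor 61 = 02
byte 9: (ed xor f7) xor 74 = 1a xor 74 = 6e
byte 10: (39 xor 10) xor 75 = 29 xor 75 = 5c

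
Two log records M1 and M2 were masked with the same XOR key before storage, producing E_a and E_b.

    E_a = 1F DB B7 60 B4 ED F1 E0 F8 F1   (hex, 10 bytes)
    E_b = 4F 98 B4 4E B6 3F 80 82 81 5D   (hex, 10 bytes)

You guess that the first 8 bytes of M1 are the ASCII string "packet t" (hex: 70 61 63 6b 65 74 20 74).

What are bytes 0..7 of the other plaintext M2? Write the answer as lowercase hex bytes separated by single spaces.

20 22 60 45 67 a6 51 16

First, E_a ⊕ E_b = (M1 ⊕ K) ⊕ (M2 ⊕ K) = M1 ⊕ M2, so the key drops out. Then M2 = (M1 ⊕ M2) ⊕ M1 over the first 8 bytes.
byte 0: (1f XOR 4f) XOR 70 = 50 XOR 70 = 20
byte 1: (db XOR 98) XOR 61 = 43 XOR 61 = 22
byte 2: (b7 XOR b4) XOR 63 = 03 XOR 63 = 60
byte 3: (60 XOR 4e) XOR 6b = 2e XOR 6b = 45
byte 4: (b4 XOR b6) XOR 65 = 02 XOR 65 = 67
byte 5: (ed XOR 3f) XOR 74 = d2 XOR 74 = a6
byte 6: (f1 XOR 80) XOR 20 = 71 XOR 20 = 51
byte 7: (e0 XOR 82) XOR 74 = 62 XOR 74 = 16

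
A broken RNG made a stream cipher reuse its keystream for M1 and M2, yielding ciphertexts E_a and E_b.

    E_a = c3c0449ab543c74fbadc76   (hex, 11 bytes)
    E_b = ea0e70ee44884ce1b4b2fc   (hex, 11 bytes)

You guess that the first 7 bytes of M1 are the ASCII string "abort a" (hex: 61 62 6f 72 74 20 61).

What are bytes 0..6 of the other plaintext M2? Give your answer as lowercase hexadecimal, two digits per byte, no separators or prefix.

First, E_a ⊕ E_b = (M1 ⊕ K) ⊕ (M2 ⊕ K) = M1 ⊕ M2, so the key drops out. Then M2 = (M1 ⊕ M2) ⊕ M1 over the first 7 bytes.
byte 0: (c3 ^ ea) ^ 61 = 29 ^ 61 = 48
byte 1: (c0 ^ 0e) ^ 62 = ce ^ 62 = ac
byte 2: (44 ^ 70) ^ 6f = 34 ^ 6f = 5b
byte 3: (9a ^ ee) ^ 72 = 74 ^ 72 = 06
byte 4: (b5 ^ 44) ^ 74 = f1 ^ 74 = 85
byte 5: (43 ^ 88) ^ 20 = cb ^ 20 = eb
byte 6: (c7 ^ 4c) ^ 61 = 8b ^ 61 = ea

48ac5b0685ebea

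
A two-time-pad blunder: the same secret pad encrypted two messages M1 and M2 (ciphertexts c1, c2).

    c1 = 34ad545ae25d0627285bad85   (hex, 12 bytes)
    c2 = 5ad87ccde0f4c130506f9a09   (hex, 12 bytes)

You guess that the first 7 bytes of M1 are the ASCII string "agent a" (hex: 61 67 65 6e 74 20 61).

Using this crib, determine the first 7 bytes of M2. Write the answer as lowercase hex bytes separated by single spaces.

First, c1 ⊕ c2 = (M1 ⊕ K) ⊕ (M2 ⊕ K) = M1 ⊕ M2, so the key drops out. Then M2 = (M1 ⊕ M2) ⊕ M1 over the first 7 bytes.
byte 0: (34 ⊕ 5a) ⊕ 61 = 6e ⊕ 61 = 0f
byte 1: (ad ⊕ d8) ⊕ 67 = 75 ⊕ 67 = 12
byte 2: (54 ⊕ 7c) ⊕ 65 = 28 ⊕ 65 = 4d
byte 3: (5a ⊕ cd) ⊕ 6e = 97 ⊕ 6e = f9
byte 4: (e2 ⊕ e0) ⊕ 74 = 02 ⊕ 74 = 76
byte 5: (5d ⊕ f4) ⊕ 20 = a9 ⊕ 20 = 89
byte 6: (06 ⊕ c1) ⊕ 61 = c7 ⊕ 61 = a6

0f 12 4d f9 76 89 a6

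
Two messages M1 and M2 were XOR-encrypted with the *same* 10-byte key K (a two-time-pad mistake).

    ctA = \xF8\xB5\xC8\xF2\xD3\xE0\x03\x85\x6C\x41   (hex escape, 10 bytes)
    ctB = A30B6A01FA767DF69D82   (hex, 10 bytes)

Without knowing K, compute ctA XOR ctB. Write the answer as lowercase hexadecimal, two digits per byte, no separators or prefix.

5bbea2f329967e73f1c3

ctA ⊕ ctB = (M1 ⊕ K) ⊕ (M2 ⊕ K) = M1 ⊕ M2 — the shared key cancels under XOR.
f8 ⊕ a3 = 5b
b5 ⊕ 0b = be
c8 ⊕ 6a = a2
f2 ⊕ 01 = f3
d3 ⊕ fa = 29
e0 ⊕ 76 = 96
03 ⊕ 7d = 7e
85 ⊕ f6 = 73
6c ⊕ 9d = f1
41 ⊕ 82 = c3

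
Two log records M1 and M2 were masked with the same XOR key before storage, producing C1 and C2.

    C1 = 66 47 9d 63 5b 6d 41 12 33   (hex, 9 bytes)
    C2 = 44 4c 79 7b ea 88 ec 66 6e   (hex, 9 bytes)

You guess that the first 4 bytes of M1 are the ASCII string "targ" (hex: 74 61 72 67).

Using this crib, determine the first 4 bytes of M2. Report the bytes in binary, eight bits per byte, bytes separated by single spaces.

First, C1 ⊕ C2 = (M1 ⊕ K) ⊕ (M2 ⊕ K) = M1 ⊕ M2, so the key drops out. Then M2 = (M1 ⊕ M2) ⊕ M1 over the first 4 bytes.
byte 0: (66 XOR 44) XOR 74 = 22 XOR 74 = 56
byte 1: (47 XOR 4c) XOR 61 = 0b XOR 61 = 6a
byte 2: (9d XOR 79) XOR 72 = e4 XOR 72 = 96
byte 3: (63 XOR 7b) XOR 67 = 18 XOR 67 = 7f

01010110 01101010 10010110 01111111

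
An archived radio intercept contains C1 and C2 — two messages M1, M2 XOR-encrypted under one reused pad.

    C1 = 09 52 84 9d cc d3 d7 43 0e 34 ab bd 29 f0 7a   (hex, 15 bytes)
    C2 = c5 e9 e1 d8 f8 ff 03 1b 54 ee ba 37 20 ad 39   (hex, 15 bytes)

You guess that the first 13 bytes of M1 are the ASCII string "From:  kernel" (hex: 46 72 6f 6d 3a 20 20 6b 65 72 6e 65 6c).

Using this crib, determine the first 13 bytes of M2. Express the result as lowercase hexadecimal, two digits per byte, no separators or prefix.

8ac90a280e0cf4333fa87fef65

First, C1 ⊕ C2 = (M1 ⊕ K) ⊕ (M2 ⊕ K) = M1 ⊕ M2, so the key drops out. Then M2 = (M1 ⊕ M2) ⊕ M1 over the first 13 bytes.
byte 0: (09 XOR c5) XOR 46 = cc XOR 46 = 8a
byte 1: (52 XOR e9) XOR 72 = bb XOR 72 = c9
byte 2: (84 XOR e1) XOR 6f = 65 XOR 6f = 0a
byte 3: (9d XOR d8) XOR 6d = 45 XOR 6d = 28
byte 4: (cc XOR f8) XOR 3a = 34 XOR 3a = 0e
byte 5: (d3 XOR ff) XOR 20 = 2c XOR 20 = 0c
byte 6: (d7 XOR 03) XOR 20 = d4 XOR 20 = f4
byte 7: (43 XOR 1b) XOR 6b = 58 XOR 6b = 33
byte 8: (0e XOR 54) XOR 65 = 5a XOR 65 = 3f
byte 9: (34 XOR ee) XOR 72 = da XOR 72 = a8
byte 10: (ab XOR ba) XOR 6e = 11 XOR 6e = 7f
byte 11: (bd XOR 37) XOR 65 = 8a XOR 65 = ef
byte 12: (29 XOR 20) XOR 6c = 09 XOR 6c = 65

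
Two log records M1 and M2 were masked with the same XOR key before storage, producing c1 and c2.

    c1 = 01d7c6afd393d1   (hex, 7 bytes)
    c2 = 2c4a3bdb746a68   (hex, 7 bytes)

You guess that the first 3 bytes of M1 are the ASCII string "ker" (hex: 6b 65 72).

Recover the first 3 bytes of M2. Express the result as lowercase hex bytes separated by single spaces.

46 f8 8f

First, c1 ⊕ c2 = (M1 ⊕ K) ⊕ (M2 ⊕ K) = M1 ⊕ M2, so the key drops out. Then M2 = (M1 ⊕ M2) ⊕ M1 over the first 3 bytes.
byte 0: (01 ^ 2c) ^ 6b = 2d ^ 6b = 46
byte 1: (d7 ^ 4a) ^ 65 = 9d ^ 65 = f8
byte 2: (c6 ^ 3b) ^ 72 = fd ^ 72 = 8f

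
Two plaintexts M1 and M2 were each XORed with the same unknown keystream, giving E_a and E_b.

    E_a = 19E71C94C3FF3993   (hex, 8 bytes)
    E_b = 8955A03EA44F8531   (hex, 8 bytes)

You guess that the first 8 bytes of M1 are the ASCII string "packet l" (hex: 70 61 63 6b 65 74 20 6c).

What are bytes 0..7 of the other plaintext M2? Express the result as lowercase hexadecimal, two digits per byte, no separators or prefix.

First, E_a ⊕ E_b = (M1 ⊕ K) ⊕ (M2 ⊕ K) = M1 ⊕ M2, so the key drops out. Then M2 = (M1 ⊕ M2) ⊕ M1 over the first 8 bytes.
byte 0: (19 ⊕ 89) ⊕ 70 = 90 ⊕ 70 = e0
byte 1: (e7 ⊕ 55) ⊕ 61 = b2 ⊕ 61 = d3
byte 2: (1c ⊕ a0) ⊕ 63 = bc ⊕ 63 = df
byte 3: (94 ⊕ 3e) ⊕ 6b = aa ⊕ 6b = c1
byte 4: (c3 ⊕ a4) ⊕ 65 = 67 ⊕ 65 = 02
byte 5: (ff ⊕ 4f) ⊕ 74 = b0 ⊕ 74 = c4
byte 6: (39 ⊕ 85) ⊕ 20 = bc ⊕ 20 = 9c
byte 7: (93 ⊕ 31) ⊕ 6c = a2 ⊕ 6c = ce

e0d3dfc102c49cce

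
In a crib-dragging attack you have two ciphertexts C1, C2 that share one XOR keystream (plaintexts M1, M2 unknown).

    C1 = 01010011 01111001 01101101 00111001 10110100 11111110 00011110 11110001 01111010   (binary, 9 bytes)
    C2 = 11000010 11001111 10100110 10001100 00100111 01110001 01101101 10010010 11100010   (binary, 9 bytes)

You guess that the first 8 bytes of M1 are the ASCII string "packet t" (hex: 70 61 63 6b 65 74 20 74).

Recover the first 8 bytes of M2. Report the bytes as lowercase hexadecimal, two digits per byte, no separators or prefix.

First, C1 ⊕ C2 = (M1 ⊕ K) ⊕ (M2 ⊕ K) = M1 ⊕ M2, so the key drops out. Then M2 = (M1 ⊕ M2) ⊕ M1 over the first 8 bytes.
byte 0: (53 ⊕ c2) ⊕ 70 = 91 ⊕ 70 = e1
byte 1: (79 ⊕ cf) ⊕ 61 = b6 ⊕ 61 = d7
byte 2: (6d ⊕ a6) ⊕ 63 = cb ⊕ 63 = a8
byte 3: (39 ⊕ 8c) ⊕ 6b = b5 ⊕ 6b = de
byte 4: (b4 ⊕ 27) ⊕ 65 = 93 ⊕ 65 = f6
byte 5: (fe ⊕ 71) ⊕ 74 = 8f ⊕ 74 = fb
byte 6: (1e ⊕ 6d) ⊕ 20 = 73 ⊕ 20 = 53
byte 7: (f1 ⊕ 92) ⊕ 74 = 63 ⊕ 74 = 17

e1d7a8def6fb5317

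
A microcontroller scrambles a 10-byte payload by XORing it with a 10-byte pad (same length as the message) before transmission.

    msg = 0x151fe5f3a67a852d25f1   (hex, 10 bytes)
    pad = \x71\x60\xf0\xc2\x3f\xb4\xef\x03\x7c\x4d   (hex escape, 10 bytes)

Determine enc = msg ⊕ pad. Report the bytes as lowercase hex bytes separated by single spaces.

64 7f 15 31 99 ce 6a 2e 59 bc

XOR is its own inverse, so applying the key byte-wise gives the result directly.
 21 ^ 113 = 100
 31 ^  96 = 127
229 ^ 240 =  21
243 ^ 194 =  49
166 ^  63 = 153
122 ^ 180 = 206
133 ^ 239 = 106
 45 ^   3 =  46
 37 ^ 124 =  89
241 ^  77 = 188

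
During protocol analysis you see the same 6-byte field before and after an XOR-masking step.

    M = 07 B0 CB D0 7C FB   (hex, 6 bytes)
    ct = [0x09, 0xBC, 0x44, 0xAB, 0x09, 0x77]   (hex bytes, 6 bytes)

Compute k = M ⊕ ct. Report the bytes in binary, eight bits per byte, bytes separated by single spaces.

00001110 00001100 10001111 01111011 01110101 10001100

Since ct = M ⊕ k, XORing both sides with M gives k = M ⊕ ct.
07 xor 09 = 0e
b0 xor bc = 0c
cb xor 44 = 8f
d0 xor ab = 7b
7c xor 09 = 75
fb xor 77 = 8c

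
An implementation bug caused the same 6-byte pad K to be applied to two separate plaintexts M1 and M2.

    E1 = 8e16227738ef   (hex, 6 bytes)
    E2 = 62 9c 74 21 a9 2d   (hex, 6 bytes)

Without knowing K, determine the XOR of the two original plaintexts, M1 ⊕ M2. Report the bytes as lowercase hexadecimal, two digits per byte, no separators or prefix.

E1 ⊕ E2 = (M1 ⊕ K) ⊕ (M2 ⊕ K) = M1 ⊕ M2 — the shared key cancels under XOR.
8e ⊕ 62 = ec
16 ⊕ 9c = 8a
22 ⊕ 74 = 56
77 ⊕ 21 = 56
38 ⊕ a9 = 91
ef ⊕ 2d = c2

ec8a565691c2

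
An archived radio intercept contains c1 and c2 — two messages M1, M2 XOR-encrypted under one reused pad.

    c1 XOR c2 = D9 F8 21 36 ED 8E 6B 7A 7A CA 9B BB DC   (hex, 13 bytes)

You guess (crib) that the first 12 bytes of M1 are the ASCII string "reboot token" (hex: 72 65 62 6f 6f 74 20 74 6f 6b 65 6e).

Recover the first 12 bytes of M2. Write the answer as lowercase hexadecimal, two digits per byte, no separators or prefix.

Since c1 ⊕ c2 = M1 ⊕ M2, XORing with the guessed M1 bytes yields the corresponding M2 bytes: M2 = (c1 ⊕ c2) ⊕ M1.
d9 XOR 72 = ab
f8 XOR 65 = 9d
21 XOR 62 = 43
36 XOR 6f = 59
ed XOR 6f = 82
8e XOR 74 = fa
6b XOR 20 = 4b
7a XOR 74 = 0e
7a XOR 6f = 15
ca XOR 6b = a1
9b XOR 65 = fe
bb XOR 6e = d5

ab9d435982fa4b0e15a1fed5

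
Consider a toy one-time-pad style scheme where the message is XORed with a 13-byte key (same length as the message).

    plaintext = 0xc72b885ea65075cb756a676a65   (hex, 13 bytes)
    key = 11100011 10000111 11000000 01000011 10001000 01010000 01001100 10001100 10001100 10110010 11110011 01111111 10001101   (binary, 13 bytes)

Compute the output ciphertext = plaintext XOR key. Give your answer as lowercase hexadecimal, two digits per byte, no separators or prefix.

24ac481d2e003947f9d89415e8

c7 ^ e3 = 24
2b ^ 87 = ac
88 ^ c0 = 48
5e ^ 43 = 1d
a6 ^ 88 = 2e
50 ^ 50 = 00
75 ^ 4c = 39
cb ^ 8c = 47
75 ^ 8c = f9
6a ^ b2 = d8
67 ^ f3 = 94
6a ^ 7f = 15
65 ^ 8d = e8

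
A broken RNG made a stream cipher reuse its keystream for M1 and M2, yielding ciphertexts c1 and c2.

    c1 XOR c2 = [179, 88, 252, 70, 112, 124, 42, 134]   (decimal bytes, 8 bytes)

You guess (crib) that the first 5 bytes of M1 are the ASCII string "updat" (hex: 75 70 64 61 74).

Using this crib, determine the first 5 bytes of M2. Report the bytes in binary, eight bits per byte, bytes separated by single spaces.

Since c1 ⊕ c2 = M1 ⊕ M2, XORing with the guessed M1 bytes yields the corresponding M2 bytes: M2 = (c1 ⊕ c2) ⊕ M1.
byte 0: b3 ⊕ 75 = c6
byte 1: 58 ⊕ 70 = 28
byte 2: fc ⊕ 64 = 98
byte 3: 46 ⊕ 61 = 27
byte 4: 70 ⊕ 74 = 04

11000110 00101000 10011000 00100111 00000100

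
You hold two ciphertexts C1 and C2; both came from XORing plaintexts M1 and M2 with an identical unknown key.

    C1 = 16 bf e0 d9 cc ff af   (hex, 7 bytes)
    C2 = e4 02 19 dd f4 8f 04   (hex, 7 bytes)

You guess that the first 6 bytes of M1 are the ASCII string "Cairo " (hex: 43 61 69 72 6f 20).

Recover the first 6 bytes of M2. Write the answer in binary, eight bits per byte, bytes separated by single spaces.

First, C1 ⊕ C2 = (M1 ⊕ K) ⊕ (M2 ⊕ K) = M1 ⊕ M2, so the key drops out. Then M2 = (M1 ⊕ M2) ⊕ M1 over the first 6 bytes.
byte 0: (16 XOR e4) XOR 43 = f2 XOR 43 = b1
byte 1: (bf XOR 02) XOR 61 = bd XOR 61 = dc
byte 2: (e0 XOR 19) XOR 69 = f9 XOR 69 = 90
byte 3: (d9 XOR dd) XOR 72 = 04 XOR 72 = 76
byte 4: (cc XOR f4) XOR 6f = 38 XOR 6f = 57
byte 5: (ff XOR 8f) XOR 20 = 70 XOR 20 = 50

10110001 11011100 10010000 01110110 01010111 01010000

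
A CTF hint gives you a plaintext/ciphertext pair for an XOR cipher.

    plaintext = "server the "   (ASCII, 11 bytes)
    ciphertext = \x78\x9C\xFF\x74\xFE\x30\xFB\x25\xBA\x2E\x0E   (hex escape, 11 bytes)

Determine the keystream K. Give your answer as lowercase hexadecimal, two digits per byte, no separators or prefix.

Since ciphertext = plaintext ⊕ K, XORing both sides with plaintext gives K = plaintext ⊕ ciphertext.
byte 0: 73 ^ 78 = 0b
byte 1: 65 ^ 9c = f9
byte 2: 72 ^ ff = 8d
byte 3: 76 ^ 74 = 02
byte 4: 65 ^ fe = 9b
byte 5: 72 ^ 30 = 42
byte 6: 20 ^ fb = db
byte 7: 74 ^ 25 = 51
byte 8: 68 ^ ba = d2
byte 9: 65 ^ 2e = 4b
byte 10: 20 ^ 0e = 2e

0bf98d029b42db51d24b2e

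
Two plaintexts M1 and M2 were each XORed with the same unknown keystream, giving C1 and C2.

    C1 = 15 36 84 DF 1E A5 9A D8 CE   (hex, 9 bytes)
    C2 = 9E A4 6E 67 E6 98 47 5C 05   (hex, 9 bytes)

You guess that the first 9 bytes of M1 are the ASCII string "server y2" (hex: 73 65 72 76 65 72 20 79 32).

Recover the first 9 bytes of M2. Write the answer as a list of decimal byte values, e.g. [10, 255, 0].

First, C1 ⊕ C2 = (M1 ⊕ K) ⊕ (M2 ⊕ K) = M1 ⊕ M2, so the key drops out. Then M2 = (M1 ⊕ M2) ⊕ M1 over the first 9 bytes.
byte 0: (15 xor 9e) xor 73 = 8b xor 73 = f8
byte 1: (36 xor a4) xor 65 = 92 xor 65 = f7
byte 2: (84 xor 6e) xor 72 = ea xor 72 = 98
byte 3: (df xor 67) xor 76 = b8 xor 76 = ce
byte 4: (1e xor e6) xor 65 = f8 xor 65 = 9d
byte 5: (a5 xor 98) xor 72 = 3d xor 72 = 4f
byte 6: (9a xor 47) xor 20 = dd xor 20 = fd
byte 7: (d8 xor 5c) xor 79 = 84 xor 79 = fd
byte 8: (ce xor 05) xor 32 = cb xor 32 = f9

[248, 247, 152, 206, 157, 79, 253, 253, 249]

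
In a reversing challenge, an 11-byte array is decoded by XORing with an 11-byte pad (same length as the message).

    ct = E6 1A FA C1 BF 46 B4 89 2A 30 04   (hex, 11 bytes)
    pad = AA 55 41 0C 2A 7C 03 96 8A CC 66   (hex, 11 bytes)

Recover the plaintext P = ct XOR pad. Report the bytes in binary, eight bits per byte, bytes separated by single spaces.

01001100 01001111 10111011 11001101 10010101 00111010 10110111 00011111 10100000 11111100 01100010

byte 0: e6 xor aa = 4c
byte 1: 1a xor 55 = 4f
byte 2: fa xor 41 = bb
byte 3: c1 xor 0c = cd
byte 4: bf xor 2a = 95
byte 5: 46 xor 7c = 3a
byte 6: b4 xor 03 = b7
byte 7: 89 xor 96 = 1f
byte 8: 2a xor 8a = a0
byte 9: 30 xor cc = fc
byte 10: 04 xor 66 = 62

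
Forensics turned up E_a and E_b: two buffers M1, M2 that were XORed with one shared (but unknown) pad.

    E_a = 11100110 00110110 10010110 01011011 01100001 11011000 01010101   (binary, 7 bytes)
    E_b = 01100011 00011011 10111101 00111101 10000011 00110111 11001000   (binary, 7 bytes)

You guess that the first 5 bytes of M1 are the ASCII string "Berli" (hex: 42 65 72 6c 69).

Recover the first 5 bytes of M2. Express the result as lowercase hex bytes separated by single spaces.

First, E_a ⊕ E_b = (M1 ⊕ K) ⊕ (M2 ⊕ K) = M1 ⊕ M2, so the key drops out. Then M2 = (M1 ⊕ M2) ⊕ M1 over the first 5 bytes.
byte 0: (e6 ^ 63) ^ 42 = 85 ^ 42 = c7
byte 1: (36 ^ 1b) ^ 65 = 2d ^ 65 = 48
byte 2: (96 ^ bd) ^ 72 = 2b ^ 72 = 59
byte 3: (5b ^ 3d) ^ 6c = 66 ^ 6c = 0a
byte 4: (61 ^ 83) ^ 69 = e2 ^ 69 = 8b

c7 48 59 0a 8b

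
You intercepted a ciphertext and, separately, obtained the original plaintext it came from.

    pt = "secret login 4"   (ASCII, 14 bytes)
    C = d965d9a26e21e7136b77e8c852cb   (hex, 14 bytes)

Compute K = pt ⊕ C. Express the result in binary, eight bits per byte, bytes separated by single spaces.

Since C = pt ⊕ K, XORing both sides with pt gives K = pt ⊕ C.
byte 0: 01110011 XOR 11011001 = 10101010
byte 1: 01100101 XOR 01100101 = 00000000
byte 2: 01100011 XOR 11011001 = 10111010
byte 3: 01110010 XOR 10100010 = 11010000
byte 4: 01100101 XOR 01101110 = 00001011
byte 5: 01110100 XOR 00100001 = 01010101
byte 6: 00100000 XOR 11100111 = 11000111
byte 7: 01101100 XOR 00010011 = 01111111
byte 8: 01101111 XOR 01101011 = 00000100
byte 9: 01100111 XOR 01110111 = 00010000
byte 10: 01101001 XOR 11101000 = 10000001
byte 11: 01101110 XOR 11001000 = 10100110
byte 12: 00100000 XOR 01010010 = 01110010
byte 13: 00110100 XOR 11001011 = 11111111

10101010 00000000 10111010 11010000 00001011 01010101 11000111 01111111 00000100 00010000 10000001 10100110 01110010 11111111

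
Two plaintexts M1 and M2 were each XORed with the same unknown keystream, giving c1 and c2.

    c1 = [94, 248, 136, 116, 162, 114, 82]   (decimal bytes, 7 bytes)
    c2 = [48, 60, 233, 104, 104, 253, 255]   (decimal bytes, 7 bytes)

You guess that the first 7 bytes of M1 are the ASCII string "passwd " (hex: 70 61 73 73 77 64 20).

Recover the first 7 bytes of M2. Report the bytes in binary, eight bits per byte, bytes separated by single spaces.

00011110 10100101 00010010 01101111 10111101 11101011 10001101

First, c1 ⊕ c2 = (M1 ⊕ K) ⊕ (M2 ⊕ K) = M1 ⊕ M2, so the key drops out. Then M2 = (M1 ⊕ M2) ⊕ M1 over the first 7 bytes.
byte 0: (5e ⊕ 30) ⊕ 70 = 6e ⊕ 70 = 1e
byte 1: (f8 ⊕ 3c) ⊕ 61 = c4 ⊕ 61 = a5
byte 2: (88 ⊕ e9) ⊕ 73 = 61 ⊕ 73 = 12
byte 3: (74 ⊕ 68) ⊕ 73 = 1c ⊕ 73 = 6f
byte 4: (a2 ⊕ 68) ⊕ 77 = ca ⊕ 77 = bd
byte 5: (72 ⊕ fd) ⊕ 64 = 8f ⊕ 64 = eb
byte 6: (52 ⊕ ff) ⊕ 20 = ad ⊕ 20 = 8d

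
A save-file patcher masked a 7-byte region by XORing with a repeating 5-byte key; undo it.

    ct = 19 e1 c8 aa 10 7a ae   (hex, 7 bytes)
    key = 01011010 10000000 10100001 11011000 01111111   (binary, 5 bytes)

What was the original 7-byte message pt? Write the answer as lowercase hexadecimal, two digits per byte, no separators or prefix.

The 5-byte key repeats, so the effective keystream is 5a 80 a1 d8 7f 5a 80.
byte 0:  25 ^  90 =  67
byte 1: 225 ^ 128 =  97
byte 2: 200 ^ 161 = 105
byte 3: 170 ^ 216 = 114
byte 4:  16 ^ 127 = 111
byte 5: 122 ^  90 =  32
byte 6: 174 ^ 128 =  46

436169726f202e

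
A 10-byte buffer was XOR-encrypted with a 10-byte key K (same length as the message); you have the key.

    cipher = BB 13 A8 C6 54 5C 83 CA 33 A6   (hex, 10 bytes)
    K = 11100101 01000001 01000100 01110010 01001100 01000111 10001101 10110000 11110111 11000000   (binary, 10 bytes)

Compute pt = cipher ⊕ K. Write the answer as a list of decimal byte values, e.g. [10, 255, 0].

XOR is its own inverse, so applying the key byte-wise gives the result directly.
10111011 ^ 11100101 = 01011110
00010011 ^ 01000001 = 01010010
10101000 ^ 01000100 = 11101100
11000110 ^ 01110010 = 10110100
01010100 ^ 01001100 = 00011000
01011100 ^ 01000111 = 00011011
10000011 ^ 10001101 = 00001110
11001010 ^ 10110000 = 01111010
00110011 ^ 11110111 = 11000100
10100110 ^ 11000000 = 01100110

[94, 82, 236, 180, 24, 27, 14, 122, 196, 102]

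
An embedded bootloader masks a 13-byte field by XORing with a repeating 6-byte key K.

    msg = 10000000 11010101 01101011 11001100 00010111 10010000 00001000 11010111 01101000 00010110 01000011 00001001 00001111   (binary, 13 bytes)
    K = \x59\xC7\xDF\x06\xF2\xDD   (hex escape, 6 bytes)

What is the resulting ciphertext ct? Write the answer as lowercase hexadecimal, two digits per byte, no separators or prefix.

d912b4cae54d5110b710b1d456

The 6-byte key repeats, so the effective keystream is 59 c7 df 06 f2 dd 59 c7 df 06 f2 dd 59.
byte 0: 128 ⊕  89 = 217
byte 1: 213 ⊕ 199 =  18
byte 2: 107 ⊕ 223 = 180
byte 3: 204 ⊕   6 = 202
byte 4:  23 ⊕ 242 = 229
byte 5: 144 ⊕ 221 =  77
byte 6:   8 ⊕  89 =  81
byte 7: 215 ⊕ 199 =  16
byte 8: 104 ⊕ 223 = 183
byte 9:  22 ⊕   6 =  16
byte 10:  67 ⊕ 242 = 177
byte 11:   9 ⊕ 221 = 212
byte 12:  15 ⊕  89 =  86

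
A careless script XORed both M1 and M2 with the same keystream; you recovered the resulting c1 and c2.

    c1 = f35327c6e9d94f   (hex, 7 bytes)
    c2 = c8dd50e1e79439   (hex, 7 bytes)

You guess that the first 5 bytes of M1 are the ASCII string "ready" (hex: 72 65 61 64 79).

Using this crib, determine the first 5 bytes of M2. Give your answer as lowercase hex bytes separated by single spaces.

49 eb 16 43 77

First, c1 ⊕ c2 = (M1 ⊕ K) ⊕ (M2 ⊕ K) = M1 ⊕ M2, so the key drops out. Then M2 = (M1 ⊕ M2) ⊕ M1 over the first 5 bytes.
byte 0: (f3 ⊕ c8) ⊕ 72 = 3b ⊕ 72 = 49
byte 1: (53 ⊕ dd) ⊕ 65 = 8e ⊕ 65 = eb
byte 2: (27 ⊕ 50) ⊕ 61 = 77 ⊕ 61 = 16
byte 3: (c6 ⊕ e1) ⊕ 64 = 27 ⊕ 64 = 43
byte 4: (e9 ⊕ e7) ⊕ 79 = 0e ⊕ 79 = 77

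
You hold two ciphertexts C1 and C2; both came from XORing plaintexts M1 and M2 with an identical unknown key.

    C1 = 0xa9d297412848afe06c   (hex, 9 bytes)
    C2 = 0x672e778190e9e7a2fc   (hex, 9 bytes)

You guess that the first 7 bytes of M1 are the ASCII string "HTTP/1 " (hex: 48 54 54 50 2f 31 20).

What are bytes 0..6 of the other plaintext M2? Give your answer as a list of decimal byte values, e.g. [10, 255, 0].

[134, 168, 180, 144, 151, 144, 104]

First, C1 ⊕ C2 = (M1 ⊕ K) ⊕ (M2 ⊕ K) = M1 ⊕ M2, so the key drops out. Then M2 = (M1 ⊕ M2) ⊕ M1 over the first 7 bytes.
byte 0: (a9 xor 67) xor 48 = ce xor 48 = 86
byte 1: (d2 xor 2e) xor 54 = fc xor 54 = a8
byte 2: (97 xor 77) xor 54 = e0 xor 54 = b4
byte 3: (41 xor 81) xor 50 = c0 xor 50 = 90
byte 4: (28 xor 90) xor 2f = b8 xor 2f = 97
byte 5: (48 xor e9) xor 31 = a1 xor 31 = 90
byte 6: (af xor e7) xor 20 = 48 xor 20 = 68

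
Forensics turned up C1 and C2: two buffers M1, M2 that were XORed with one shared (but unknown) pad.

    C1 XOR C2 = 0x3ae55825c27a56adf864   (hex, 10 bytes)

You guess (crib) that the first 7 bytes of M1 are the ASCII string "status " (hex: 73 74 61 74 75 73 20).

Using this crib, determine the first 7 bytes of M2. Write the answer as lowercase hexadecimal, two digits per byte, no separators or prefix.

49913951b70976

Since C1 ⊕ C2 = M1 ⊕ M2, XORing with the guessed M1 bytes yields the corresponding M2 bytes: M2 = (C1 ⊕ C2) ⊕ M1.
 58 ^ 115 =  73
229 ^ 116 = 145
 88 ^  97 =  57
 37 ^ 116 =  81
194 ^ 117 = 183
122 ^ 115 =   9
 86 ^  32 = 118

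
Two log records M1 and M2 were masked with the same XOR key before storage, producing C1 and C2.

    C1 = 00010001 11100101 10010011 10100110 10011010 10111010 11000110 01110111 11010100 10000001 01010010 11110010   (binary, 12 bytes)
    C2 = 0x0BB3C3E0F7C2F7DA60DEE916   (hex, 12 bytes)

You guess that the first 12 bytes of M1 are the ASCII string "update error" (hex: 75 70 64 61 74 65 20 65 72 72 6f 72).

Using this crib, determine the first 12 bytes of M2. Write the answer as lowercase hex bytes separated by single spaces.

6f 26 34 27 19 1d 11 c8 c6 2d d4 96

First, C1 ⊕ C2 = (M1 ⊕ K) ⊕ (M2 ⊕ K) = M1 ⊕ M2, so the key drops out. Then M2 = (M1 ⊕ M2) ⊕ M1 over the first 12 bytes.
byte 0: (11 XOR 0b) XOR 75 = 1a XOR 75 = 6f
byte 1: (e5 XOR b3) XOR 70 = 56 XOR 70 = 26
byte 2: (93 XOR c3) XOR 64 = 50 XOR 64 = 34
byte 3: (a6 XOR e0) XOR 61 = 46 XOR 61 = 27
byte 4: (9a XOR f7) XOR 74 = 6d XOR 74 = 19
byte 5: (ba XOR c2) XOR 65 = 78 XOR 65 = 1d
byte 6: (c6 XOR f7) XOR 20 = 31 XOR 20 = 11
byte 7: (77 XOR da) XOR 65 = ad XOR 65 = c8
byte 8: (d4 XOR 60) XOR 72 = b4 XOR 72 = c6
byte 9: (81 XOR de) XOR 72 = 5f XOR 72 = 2d
byte 10: (52 XOR e9) XOR 6f = bb XOR 6f = d4
byte 11: (f2 XOR 16) XOR 72 = e4 XOR 72 = 96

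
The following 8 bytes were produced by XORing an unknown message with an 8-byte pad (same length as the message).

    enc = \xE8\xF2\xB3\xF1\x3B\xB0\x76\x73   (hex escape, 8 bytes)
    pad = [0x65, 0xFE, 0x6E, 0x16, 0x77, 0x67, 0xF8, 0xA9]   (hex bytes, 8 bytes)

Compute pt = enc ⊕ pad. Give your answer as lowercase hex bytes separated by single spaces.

XOR is its own inverse, so applying the key byte-wise gives the result directly.
232 XOR 101 = 141
242 XOR 254 =  12
179 XOR 110 = 221
241 XOR  22 = 231
 59 XOR 119 =  76
176 XOR 103 = 215
118 XOR 248 = 142
115 XOR 169 = 218

8d 0c dd e7 4c d7 8e da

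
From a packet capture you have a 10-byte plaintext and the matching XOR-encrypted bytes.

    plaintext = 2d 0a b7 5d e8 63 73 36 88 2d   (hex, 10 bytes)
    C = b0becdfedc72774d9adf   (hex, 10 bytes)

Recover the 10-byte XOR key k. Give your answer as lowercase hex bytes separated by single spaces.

9d b4 7a a3 34 11 04 7b 12 f2

Since C = plaintext ⊕ k, XORing both sides with plaintext gives k = plaintext ⊕ C.
byte 0:  45 ^ 176 = 157
byte 1:  10 ^ 190 = 180
byte 2: 183 ^ 205 = 122
byte 3:  93 ^ 254 = 163
byte 4: 232 ^ 220 =  52
byte 5:  99 ^ 114 =  17
byte 6: 115 ^ 119 =   4
byte 7:  54 ^  77 = 123
byte 8: 136 ^ 154 =  18
byte 9:  45 ^ 223 = 242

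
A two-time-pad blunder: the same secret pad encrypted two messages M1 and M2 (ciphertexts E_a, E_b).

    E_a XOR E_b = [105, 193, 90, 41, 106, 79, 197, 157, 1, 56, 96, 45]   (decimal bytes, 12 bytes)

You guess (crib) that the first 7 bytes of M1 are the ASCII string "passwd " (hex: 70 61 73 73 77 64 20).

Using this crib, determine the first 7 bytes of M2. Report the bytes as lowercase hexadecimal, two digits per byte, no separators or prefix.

19a0295a1d2be5

Since E_a ⊕ E_b = M1 ⊕ M2, XORing with the guessed M1 bytes yields the corresponding M2 bytes: M2 = (E_a ⊕ E_b) ⊕ M1.
69 XOR 70 = 19
c1 XOR 61 = a0
5a XOR 73 = 29
29 XOR 73 = 5a
6a XOR 77 = 1d
4f XOR 64 = 2b
c5 XOR 20 = e5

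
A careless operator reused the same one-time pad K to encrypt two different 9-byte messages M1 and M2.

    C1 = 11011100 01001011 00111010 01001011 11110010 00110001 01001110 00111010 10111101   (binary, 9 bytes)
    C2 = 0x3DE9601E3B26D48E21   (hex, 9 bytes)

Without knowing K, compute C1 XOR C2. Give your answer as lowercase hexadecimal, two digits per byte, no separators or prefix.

C1 ⊕ C2 = (M1 ⊕ K) ⊕ (M2 ⊕ K) = M1 ⊕ M2 — the shared key cancels under XOR.
220 ^  61 = 225
 75 ^ 233 = 162
 58 ^  96 =  90
 75 ^  30 =  85
242 ^  59 = 201
 49 ^  38 =  23
 78 ^ 212 = 154
 58 ^ 142 = 180
189 ^  33 = 156

e1a25a55c9179ab49c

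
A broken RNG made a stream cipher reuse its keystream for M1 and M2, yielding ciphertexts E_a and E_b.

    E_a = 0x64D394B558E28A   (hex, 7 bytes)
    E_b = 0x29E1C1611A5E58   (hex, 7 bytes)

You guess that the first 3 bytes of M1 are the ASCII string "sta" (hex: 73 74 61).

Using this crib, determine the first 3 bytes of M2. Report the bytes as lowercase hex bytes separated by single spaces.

First, E_a ⊕ E_b = (M1 ⊕ K) ⊕ (M2 ⊕ K) = M1 ⊕ M2, so the key drops out. Then M2 = (M1 ⊕ M2) ⊕ M1 over the first 3 bytes.
byte 0: (64 ⊕ 29) ⊕ 73 = 4d ⊕ 73 = 3e
byte 1: (d3 ⊕ e1) ⊕ 74 = 32 ⊕ 74 = 46
byte 2: (94 ⊕ c1) ⊕ 61 = 55 ⊕ 61 = 34

3e 46 34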